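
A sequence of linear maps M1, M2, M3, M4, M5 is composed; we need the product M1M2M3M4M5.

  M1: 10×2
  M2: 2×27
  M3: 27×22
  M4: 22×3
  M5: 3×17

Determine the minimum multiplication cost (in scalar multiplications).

Adjacent pairs: M1M2 = 10·2·27 = 540; M2M3 = 2·27·22 = 1188; M3M4 = 27·22·3 = 1782; M4M5 = 22·3·17 = 1122.
Length 3: M1..M3: k=1: 0+1188+10·2·22=1628; k=2: 540+0+10·27·22=6480 → min 1628 | M2..M4: k=2: 0+1782+2·27·3=1944; k=3: 1188+0+2·22·3=1320 → min 1320 | M3..M5: k=3: 0+1122+27·22·17=11220; k=4: 1782+0+27·3·17=3159 → min 3159.
Length 4: M1..M4: k=1: 0+1320+10·2·3=1380; k=2: 540+1782+10·27·3=3132; k=3: 1628+0+10·22·3=2288 → min 1380 | M2..M5: k=2: 0+3159+2·27·17=4077; k=3: 1188+1122+2·22·17=3058; k=4: 1320+0+2·3·17=1422 → min 1422.
Length 5: M1..M5: k=1: 0+1422+10·2·17=1762; k=2: 540+3159+10·27·17=8289; k=3: 1628+1122+10·22·17=6490; k=4: 1380+0+10·3·17=1890 → min 1762.
Optimal order: (M1(((M2M3)M4)M5)) with cost 1762.

1762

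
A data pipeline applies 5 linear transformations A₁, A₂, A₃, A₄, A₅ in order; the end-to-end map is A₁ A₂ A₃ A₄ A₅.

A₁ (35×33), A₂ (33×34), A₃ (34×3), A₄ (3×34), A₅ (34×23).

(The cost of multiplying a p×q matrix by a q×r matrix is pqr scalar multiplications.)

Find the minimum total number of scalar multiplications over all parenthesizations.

11592

Adjacent pairs: A₁A₂ = 35·33·34 = 39270; A₂A₃ = 33·34·3 = 3366; A₃A₄ = 34·3·34 = 3468; A₄A₅ = 3·34·23 = 2346.
Length 3: A₁..A₃: k=1: 0+3366+35·33·3=6831; k=2: 39270+0+35·34·3=42840 → min 6831 | A₂..A₄: k=2: 0+3468+33·34·34=41616; k=3: 3366+0+33·3·34=6732 → min 6732 | A₃..A₅: k=3: 0+2346+34·3·23=4692; k=4: 3468+0+34·34·23=30056 → min 4692.
Length 4: A₁..A₄: k=1: 0+6732+35·33·34=46002; k=2: 39270+3468+35·34·34=83198; k=3: 6831+0+35·3·34=10401 → min 10401 | A₂..A₅: k=2: 0+4692+33·34·23=30498; k=3: 3366+2346+33·3·23=7989; k=4: 6732+0+33·34·23=32538 → min 7989.
Length 5: A₁..A₅: k=1: 0+7989+35·33·23=34554; k=2: 39270+4692+35·34·23=71332; k=3: 6831+2346+35·3·23=11592; k=4: 10401+0+35·34·23=37771 → min 11592.
Optimal order: ((A₁ (A₂ A₃)) (A₄ A₅)) with cost 11592.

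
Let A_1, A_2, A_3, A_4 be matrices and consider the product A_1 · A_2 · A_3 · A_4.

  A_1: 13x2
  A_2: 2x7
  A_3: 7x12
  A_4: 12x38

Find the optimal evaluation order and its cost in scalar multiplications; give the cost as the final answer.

Adjacent pairs: A_1A_2 = 13·2·7 = 182; A_2A_3 = 2·7·12 = 168; A_3A_4 = 7·12·38 = 3192.
Length 3: A_1..A_3: k=1: 0+168+13·2·12=480; k=2: 182+0+13·7·12=1274 → min 480 | A_2..A_4: k=2: 0+3192+2·7·38=3724; k=3: 168+0+2·12·38=1080 → min 1080.
Length 4: A_1..A_4: k=1: 0+1080+13·2·38=2068; k=2: 182+3192+13·7·38=6832; k=3: 480+0+13·12·38=6408 → min 2068.
Optimal parenthesization: (A_1 · ((A_2 · A_3) · A_4)) with cost 2068.

2068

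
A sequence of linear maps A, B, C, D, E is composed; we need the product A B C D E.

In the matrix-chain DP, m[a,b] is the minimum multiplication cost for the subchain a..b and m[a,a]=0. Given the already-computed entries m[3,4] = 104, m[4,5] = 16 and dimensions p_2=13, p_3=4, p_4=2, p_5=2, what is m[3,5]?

m[3,5] = min over k∈[3,4] of m[3,k]+m[k+1,5]+p_{2}·p_k·p_{5}.
k=3: 0 + 16 + 13·4·2 = 120; k=4: 104 + 0 + 13·2·2 = 156.
Minimum: 120 at k=3.

120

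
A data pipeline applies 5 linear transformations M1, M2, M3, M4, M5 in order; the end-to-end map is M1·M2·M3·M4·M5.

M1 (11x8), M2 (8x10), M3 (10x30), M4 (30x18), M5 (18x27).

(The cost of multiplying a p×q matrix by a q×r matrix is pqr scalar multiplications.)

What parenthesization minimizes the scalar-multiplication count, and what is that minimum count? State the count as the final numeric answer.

12984

Adjacent pairs: M1M2 = 11·8·10 = 880; M2M3 = 8·10·30 = 2400; M3M4 = 10·30·18 = 5400; M4M5 = 30·18·27 = 14580.
Length 3: M1..M3: k=1: 0+2400+11·8·30=5040; k=2: 880+0+11·10·30=4180 → min 4180 | M2..M4: k=2: 0+5400+8·10·18=6840; k=3: 2400+0+8·30·18=6720 → min 6720 | M3..M5: k=3: 0+14580+10·30·27=22680; k=4: 5400+0+10·18·27=10260 → min 10260.
Length 4: M1..M4: k=1: 0+6720+11·8·18=8304; k=2: 880+5400+11·10·18=8260; k=3: 4180+0+11·30·18=10120 → min 8260 | M2..M5: k=2: 0+10260+8·10·27=12420; k=3: 2400+14580+8·30·27=23460; k=4: 6720+0+8·18·27=10608 → min 10608.
Length 5: M1..M5: k=1: 0+10608+11·8·27=12984; k=2: 880+10260+11·10·27=14110; k=3: 4180+14580+11·30·27=27670; k=4: 8260+0+11·18·27=13606 → min 12984.
Optimal parenthesization: (M1·(((M2·M3)·M4)·M5)) with cost 12984.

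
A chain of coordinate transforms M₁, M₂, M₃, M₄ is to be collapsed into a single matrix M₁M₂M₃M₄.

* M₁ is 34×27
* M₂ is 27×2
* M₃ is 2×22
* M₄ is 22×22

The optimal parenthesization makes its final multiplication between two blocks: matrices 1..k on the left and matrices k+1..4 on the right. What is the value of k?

2

Adjacent pairs: M₁M₂ = 34·27·2 = 1836; M₂M₃ = 27·2·22 = 1188; M₃M₄ = 2·22·22 = 968.
Length 3: M₁..M₃: k=1: 0+1188+34·27·22=21384; k=2: 1836+0+34·2·22=3332 → min 3332 | M₂..M₄: k=2: 0+968+27·2·22=2156; k=3: 1188+0+27·22·22=14256 → min 2156.
Top-level splits: k=1: (M₁..M₁)·(M₂..M₄) → 0+2156+34·27·22 = 22352; k=2: (M₁..M₂)·(M₃..M₄) → 1836+968+34·2·22 = 4300; k=3: (M₁..M₃)·(M₄..M₄) → 3332+0+34·22·22 = 19788.
Best split is after M₂, i.e. k = 2.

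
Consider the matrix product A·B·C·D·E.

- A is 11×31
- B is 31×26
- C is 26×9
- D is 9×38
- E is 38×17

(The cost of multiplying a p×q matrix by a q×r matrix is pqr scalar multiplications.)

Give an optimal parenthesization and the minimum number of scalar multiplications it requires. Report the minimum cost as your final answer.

Adjacent pairs: AB = 11·31·26 = 8866; BC = 31·26·9 = 7254; CD = 26·9·38 = 8892; DE = 9·38·17 = 5814.
Length 3: A..C: k=1: 0+7254+11·31·9=10323; k=2: 8866+0+11·26·9=11440 → min 10323 | B..D: k=2: 0+8892+31·26·38=39520; k=3: 7254+0+31·9·38=17856 → min 17856 | C..E: k=3: 0+5814+26·9·17=9792; k=4: 8892+0+26·38·17=25688 → min 9792.
Length 4: A..D: k=1: 0+17856+11·31·38=30814; k=2: 8866+8892+11·26·38=28626; k=3: 10323+0+11·9·38=14085 → min 14085 | B..E: k=2: 0+9792+31·26·17=23494; k=3: 7254+5814+31·9·17=17811; k=4: 17856+0+31·38·17=37882 → min 17811.
Length 5: A..E: k=1: 0+17811+11·31·17=23608; k=2: 8866+9792+11·26·17=23520; k=3: 10323+5814+11·9·17=17820; k=4: 14085+0+11·38·17=21191 → min 17820.
Optimal parenthesization: ((A·(B·C))·(D·E)) with cost 17820.

17820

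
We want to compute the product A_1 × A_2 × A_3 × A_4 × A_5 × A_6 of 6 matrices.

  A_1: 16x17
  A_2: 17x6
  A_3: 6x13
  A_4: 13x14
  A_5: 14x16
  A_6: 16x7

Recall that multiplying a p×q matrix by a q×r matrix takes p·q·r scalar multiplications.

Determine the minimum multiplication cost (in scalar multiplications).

5412

Adjacent pairs: A_1A_2 = 16·17·6 = 1632; A_2A_3 = 17·6·13 = 1326; A_3A_4 = 6·13·14 = 1092; A_4A_5 = 13·14·16 = 2912; A_5A_6 = 14·16·7 = 1568.
Length 3: A_1..A_3: k=1: 0+1326+16·17·13=4862; k=2: 1632+0+16·6·13=2880 → min 2880 | A_2..A_4: k=2: 0+1092+17·6·14=2520; k=3: 1326+0+17·13·14=4420 → min 2520 | A_3..A_5: k=3: 0+2912+6·13·16=4160; k=4: 1092+0+6·14·16=2436 → min 2436 | A_4..A_6: k=4: 0+1568+13·14·7=2842; k=5: 2912+0+13·16·7=4368 → min 2842.
Length 4: A_1..A_4: k=1: 0+2520+16·17·14=6328; k=2: 1632+1092+16·6·14=4068; k=3: 2880+0+16·13·14=5792 → min 4068 | A_2..A_5: k=2: 0+2436+17·6·16=4068; k=3: 1326+2912+17·13·16=7774; k=4: 2520+0+17·14·16=6328 → min 4068 | A_3..A_6: k=3: 0+2842+6·13·7=3388; k=4: 1092+1568+6·14·7=3248; k=5: 2436+0+6·16·7=3108 → min 3108.
Length 5: A_1..A_5: k=1: 0+4068+16·17·16=8420; k=2: 1632+2436+16·6·16=5604; k=3: 2880+2912+16·13·16=9120; k=4: 4068+0+16·14·16=7652 → min 5604 | A_2..A_6: k=2: 0+3108+17·6·7=3822; k=3: 1326+2842+17·13·7=5715; k=4: 2520+1568+17·14·7=5754; k=5: 4068+0+17·16·7=5972 → min 3822.
Length 6: A_1..A_6: k=1: 0+3822+16·17·7=5726; k=2: 1632+3108+16·6·7=5412; k=3: 2880+2842+16·13·7=7178; k=4: 4068+1568+16·14·7=7204; k=5: 5604+0+16·16·7=7396 → min 5412.
Optimal order: ((A_1 × A_2) × (((A_3 × A_4) × A_5) × A_6)) with cost 5412.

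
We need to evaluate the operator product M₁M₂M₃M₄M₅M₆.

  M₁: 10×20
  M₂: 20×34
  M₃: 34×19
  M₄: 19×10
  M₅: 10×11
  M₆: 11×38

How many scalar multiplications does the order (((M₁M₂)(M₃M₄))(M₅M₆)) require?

(M₁M₂): 10×20 by 20×34 → 10×34, cost 10·20·34 = 6800
(M₃M₄): 34×19 by 19×10 → 34×10, cost 34·19·10 = 6460
((M₁M₂)(M₃M₄)): 10×34 by 34×10 → 10×10, cost 10·34·10 = 3400; cumulative 16660
(M₅M₆): 10×11 by 11×38 → 10×38, cost 10·11·38 = 4180
(((M₁M₂)(M₃M₄))(M₅M₆)): 10×10 by 10×38 → 10×38, cost 10·10·38 = 3800; cumulative 24640
Total: 24640 scalar multiplications.

24640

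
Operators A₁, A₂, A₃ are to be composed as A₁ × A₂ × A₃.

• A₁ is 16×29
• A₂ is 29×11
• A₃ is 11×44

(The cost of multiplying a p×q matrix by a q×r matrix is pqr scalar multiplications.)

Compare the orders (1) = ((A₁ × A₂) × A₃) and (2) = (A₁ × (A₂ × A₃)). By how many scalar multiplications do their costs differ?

21604

Order (1) = ((A₁ × A₂) × A₃): (A₁ × A₂): 16×29 by 29×11 → 16×11, cost 16·29·11 = 5104; ((A₁ × A₂) × A₃): 16×11 by 11×44 → 16×44, cost 16·11·44 = 7744; cumulative 12848. Total 12848.
Order (2) = (A₁ × (A₂ × A₃)): (A₂ × A₃): 29×11 by 11×44 → 29×44, cost 29·11·44 = 14036; (A₁ × (A₂ × A₃)): 16×29 by 29×44 → 16×44, cost 16·29·44 = 20416; cumulative 34452. Total 34452.
Difference: |12848 − 34452| = 21604.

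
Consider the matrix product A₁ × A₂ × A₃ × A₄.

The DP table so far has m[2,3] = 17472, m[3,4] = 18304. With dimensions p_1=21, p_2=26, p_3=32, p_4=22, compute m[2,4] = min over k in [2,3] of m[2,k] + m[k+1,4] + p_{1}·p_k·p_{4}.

30316

m[2,4] = min over k∈[2,3] of m[2,k]+m[k+1,4]+p_{1}·p_k·p_{4}.
k=2: 0 + 18304 + 21·26·22 = 30316; k=3: 17472 + 0 + 21·32·22 = 32256.
Minimum: 30316 at k=2.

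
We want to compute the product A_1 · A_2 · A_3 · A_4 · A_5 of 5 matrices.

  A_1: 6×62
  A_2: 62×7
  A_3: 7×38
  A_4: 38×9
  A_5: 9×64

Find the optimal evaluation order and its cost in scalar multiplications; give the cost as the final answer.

8832

Adjacent pairs: A_1A_2 = 6·62·7 = 2604; A_2A_3 = 62·7·38 = 16492; A_3A_4 = 7·38·9 = 2394; A_4A_5 = 38·9·64 = 21888.
Length 3: A_1..A_3: k=1: 0+16492+6·62·38=30628; k=2: 2604+0+6·7·38=4200 → min 4200 | A_2..A_4: k=2: 0+2394+62·7·9=6300; k=3: 16492+0+62·38·9=37696 → min 6300 | A_3..A_5: k=3: 0+21888+7·38·64=38912; k=4: 2394+0+7·9·64=6426 → min 6426.
Length 4: A_1..A_4: k=1: 0+6300+6·62·9=9648; k=2: 2604+2394+6·7·9=5376; k=3: 4200+0+6·38·9=6252 → min 5376 | A_2..A_5: k=2: 0+6426+62·7·64=34202; k=3: 16492+21888+62·38·64=189164; k=4: 6300+0+62·9·64=42012 → min 34202.
Length 5: A_1..A_5: k=1: 0+34202+6·62·64=58010; k=2: 2604+6426+6·7·64=11718; k=3: 4200+21888+6·38·64=40680; k=4: 5376+0+6·9·64=8832 → min 8832.
Optimal parenthesization: (((A_1 · A_2) · (A_3 · A_4)) · A_5) with cost 8832.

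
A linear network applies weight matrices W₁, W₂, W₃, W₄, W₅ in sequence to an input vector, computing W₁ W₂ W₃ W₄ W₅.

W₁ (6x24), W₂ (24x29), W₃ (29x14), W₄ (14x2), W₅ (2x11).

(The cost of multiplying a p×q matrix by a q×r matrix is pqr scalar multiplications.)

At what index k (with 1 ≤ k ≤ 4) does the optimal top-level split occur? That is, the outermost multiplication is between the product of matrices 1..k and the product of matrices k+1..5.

4

Adjacent pairs: W₁W₂ = 6·24·29 = 4176; W₂W₃ = 24·29·14 = 9744; W₃W₄ = 29·14·2 = 812; W₄W₅ = 14·2·11 = 308.
Length 3: W₁..W₃: k=1: 0+9744+6·24·14=11760; k=2: 4176+0+6·29·14=6612 → min 6612 | W₂..W₄: k=2: 0+812+24·29·2=2204; k=3: 9744+0+24·14·2=10416 → min 2204 | W₃..W₅: k=3: 0+308+29·14·11=4774; k=4: 812+0+29·2·11=1450 → min 1450.
Length 4: W₁..W₄: k=1: 0+2204+6·24·2=2492; k=2: 4176+812+6·29·2=5336; k=3: 6612+0+6·14·2=6780 → min 2492 | W₂..W₅: k=2: 0+1450+24·29·11=9106; k=3: 9744+308+24·14·11=13748; k=4: 2204+0+24·2·11=2732 → min 2732.
Top-level splits: k=1: (W₁..W₁)·(W₂..W₅) → 0+2732+6·24·11 = 4316; k=2: (W₁..W₂)·(W₃..W₅) → 4176+1450+6·29·11 = 7540; k=3: (W₁..W₃)·(W₄..W₅) → 6612+308+6·14·11 = 7844; k=4: (W₁..W₄)·(W₅..W₅) → 2492+0+6·2·11 = 2624.
Best split is after W₄, i.e. k = 4.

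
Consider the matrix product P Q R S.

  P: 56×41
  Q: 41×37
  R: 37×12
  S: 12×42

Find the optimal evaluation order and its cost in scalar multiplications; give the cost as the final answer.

Adjacent pairs: PQ = 56·41·37 = 84952; QR = 41·37·12 = 18204; RS = 37·12·42 = 18648.
Length 3: P..R: k=1: 0+18204+56·41·12=45756; k=2: 84952+0+56·37·12=109816 → min 45756 | Q..S: k=2: 0+18648+41·37·42=82362; k=3: 18204+0+41·12·42=38868 → min 38868.
Length 4: P..S: k=1: 0+38868+56·41·42=135300; k=2: 84952+18648+56·37·42=190624; k=3: 45756+0+56·12·42=73980 → min 73980.
Optimal parenthesization: ((P (Q R)) S) with cost 73980.

73980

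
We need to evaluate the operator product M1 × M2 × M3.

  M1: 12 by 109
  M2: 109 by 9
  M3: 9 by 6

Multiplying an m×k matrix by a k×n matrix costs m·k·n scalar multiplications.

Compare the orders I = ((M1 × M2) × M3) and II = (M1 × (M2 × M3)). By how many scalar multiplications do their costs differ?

Order I = ((M1 × M2) × M3): (M1 × M2): 12×109 by 109×9 → 12×9, cost 12·109·9 = 11772; ((M1 × M2) × M3): 12×9 by 9×6 → 12×6, cost 12·9·6 = 648; cumulative 12420. Total 12420.
Order II = (M1 × (M2 × M3)): (M2 × M3): 109×9 by 9×6 → 109×6, cost 109·9·6 = 5886; (M1 × (M2 × M3)): 12×109 by 109×6 → 12×6, cost 12·109·6 = 7848; cumulative 13734. Total 13734.
Difference: |12420 − 13734| = 1314.

1314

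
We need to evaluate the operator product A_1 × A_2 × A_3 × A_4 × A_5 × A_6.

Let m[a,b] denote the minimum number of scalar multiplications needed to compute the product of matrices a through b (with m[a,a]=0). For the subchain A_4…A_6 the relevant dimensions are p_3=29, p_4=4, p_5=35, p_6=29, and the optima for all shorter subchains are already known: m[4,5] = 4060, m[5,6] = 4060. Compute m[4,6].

7424

m[4,6] = min over k∈[4,5] of m[4,k]+m[k+1,6]+p_{3}·p_k·p_{6}.
k=4: 0 + 4060 + 29·4·29 = 7424; k=5: 4060 + 0 + 29·35·29 = 33495.
Minimum: 7424 at k=4.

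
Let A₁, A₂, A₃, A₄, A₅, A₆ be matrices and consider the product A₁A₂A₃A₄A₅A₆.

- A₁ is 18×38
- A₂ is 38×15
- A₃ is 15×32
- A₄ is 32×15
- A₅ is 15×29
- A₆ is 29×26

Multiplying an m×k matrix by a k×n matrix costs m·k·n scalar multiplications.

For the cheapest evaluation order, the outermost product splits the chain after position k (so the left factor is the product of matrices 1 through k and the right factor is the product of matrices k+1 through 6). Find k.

4

Adjacent pairs: A₁A₂ = 18·38·15 = 10260; A₂A₃ = 38·15·32 = 18240; A₃A₄ = 15·32·15 = 7200; A₄A₅ = 32·15·29 = 13920; A₅A₆ = 15·29·26 = 11310.
Length 3: A₁..A₃: k=1: 0+18240+18·38·32=40128; k=2: 10260+0+18·15·32=18900 → min 18900 | A₂..A₄: k=2: 0+7200+38·15·15=15750; k=3: 18240+0+38·32·15=36480 → min 15750 | A₃..A₅: k=3: 0+13920+15·32·29=27840; k=4: 7200+0+15·15·29=13725 → min 13725 | A₄..A₆: k=4: 0+11310+32·15·26=23790; k=5: 13920+0+32·29·26=38048 → min 23790.
Length 4: A₁..A₄: k=1: 0+15750+18·38·15=26010; k=2: 10260+7200+18·15·15=21510; k=3: 18900+0+18·32·15=27540 → min 21510 | A₂..A₅: k=2: 0+13725+38·15·29=30255; k=3: 18240+13920+38·32·29=67424; k=4: 15750+0+38·15·29=32280 → min 30255 | A₃..A₆: k=3: 0+23790+15·32·26=36270; k=4: 7200+11310+15·15·26=24360; k=5: 13725+0+15·29·26=25035 → min 24360.
Length 5: A₁..A₅: k=1: 0+30255+18·38·29=50091; k=2: 10260+13725+18·15·29=31815; k=3: 18900+13920+18·32·29=49524; k=4: 21510+0+18·15·29=29340 → min 29340 | A₂..A₆: k=2: 0+24360+38·15·26=39180; k=3: 18240+23790+38·32·26=73646; k=4: 15750+11310+38·15·26=41880; k=5: 30255+0+38·29·26=58907 → min 39180.
Top-level splits: k=1: (A₁..A₁)·(A₂..A₆) → 0+39180+18·38·26 = 56964; k=2: (A₁..A₂)·(A₃..A₆) → 10260+24360+18·15·26 = 41640; k=3: (A₁..A₃)·(A₄..A₆) → 18900+23790+18·32·26 = 57666; k=4: (A₁..A₄)·(A₅..A₆) → 21510+11310+18·15·26 = 39840; k=5: (A₁..A₅)·(A₆..A₆) → 29340+0+18·29·26 = 42912.
Best split is after A₄, i.e. k = 4.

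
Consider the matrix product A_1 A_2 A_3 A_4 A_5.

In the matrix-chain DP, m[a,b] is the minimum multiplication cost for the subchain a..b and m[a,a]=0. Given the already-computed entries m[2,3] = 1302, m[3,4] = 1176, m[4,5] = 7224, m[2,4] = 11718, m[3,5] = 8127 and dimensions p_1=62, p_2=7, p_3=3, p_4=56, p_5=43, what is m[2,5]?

16524

m[2,5] = min over k∈[2,4] of m[2,k]+m[k+1,5]+p_{1}·p_k·p_{5}.
k=2: 0 + 8127 + 62·7·43 = 26789; k=3: 1302 + 7224 + 62·3·43 = 16524; k=4: 11718 + 0 + 62·56·43 = 161014.
Minimum: 16524 at k=3.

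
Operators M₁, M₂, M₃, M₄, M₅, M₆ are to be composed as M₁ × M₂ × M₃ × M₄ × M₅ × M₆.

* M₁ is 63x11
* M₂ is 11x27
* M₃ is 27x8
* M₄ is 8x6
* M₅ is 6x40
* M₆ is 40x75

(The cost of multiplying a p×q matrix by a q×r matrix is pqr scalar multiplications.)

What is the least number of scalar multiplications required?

53412

Adjacent pairs: M₁M₂ = 63·11·27 = 18711; M₂M₃ = 11·27·8 = 2376; M₃M₄ = 27·8·6 = 1296; M₄M₅ = 8·6·40 = 1920; M₅M₆ = 6·40·75 = 18000.
Length 3: M₁..M₃: k=1: 0+2376+63·11·8=7920; k=2: 18711+0+63·27·8=32319 → min 7920 | M₂..M₄: k=2: 0+1296+11·27·6=3078; k=3: 2376+0+11·8·6=2904 → min 2904 | M₃..M₅: k=3: 0+1920+27·8·40=10560; k=4: 1296+0+27·6·40=7776 → min 7776 | M₄..M₆: k=4: 0+18000+8·6·75=21600; k=5: 1920+0+8·40·75=25920 → min 21600.
Length 4: M₁..M₄: k=1: 0+2904+63·11·6=7062; k=2: 18711+1296+63·27·6=30213; k=3: 7920+0+63·8·6=10944 → min 7062 | M₂..M₅: k=2: 0+7776+11·27·40=19656; k=3: 2376+1920+11·8·40=7816; k=4: 2904+0+11·6·40=5544 → min 5544 | M₃..M₆: k=3: 0+21600+27·8·75=37800; k=4: 1296+18000+27·6·75=31446; k=5: 7776+0+27·40·75=88776 → min 31446.
Length 5: M₁..M₅: k=1: 0+5544+63·11·40=33264; k=2: 18711+7776+63·27·40=94527; k=3: 7920+1920+63·8·40=30000; k=4: 7062+0+63·6·40=22182 → min 22182 | M₂..M₆: k=2: 0+31446+11·27·75=53721; k=3: 2376+21600+11·8·75=30576; k=4: 2904+18000+11·6·75=25854; k=5: 5544+0+11·40·75=38544 → min 25854.
Length 6: M₁..M₆: k=1: 0+25854+63·11·75=77829; k=2: 18711+31446+63·27·75=177732; k=3: 7920+21600+63·8·75=67320; k=4: 7062+18000+63·6·75=53412; k=5: 22182+0+63·40·75=211182 → min 53412.
Optimal order: ((M₁ × ((M₂ × M₃) × M₄)) × (M₅ × M₆)) with cost 53412.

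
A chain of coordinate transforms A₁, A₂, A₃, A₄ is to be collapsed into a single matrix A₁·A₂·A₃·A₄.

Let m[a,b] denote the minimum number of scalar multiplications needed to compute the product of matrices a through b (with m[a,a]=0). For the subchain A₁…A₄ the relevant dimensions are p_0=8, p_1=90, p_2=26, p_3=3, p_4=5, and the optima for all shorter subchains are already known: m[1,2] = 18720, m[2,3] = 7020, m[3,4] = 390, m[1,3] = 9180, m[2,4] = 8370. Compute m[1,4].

9300

m[1,4] = min over k∈[1,3] of m[1,k]+m[k+1,4]+p_{0}·p_k·p_{4}.
k=1: 0 + 8370 + 8·90·5 = 11970; k=2: 18720 + 390 + 8·26·5 = 20150; k=3: 9180 + 0 + 8·3·5 = 9300.
Minimum: 9300 at k=3.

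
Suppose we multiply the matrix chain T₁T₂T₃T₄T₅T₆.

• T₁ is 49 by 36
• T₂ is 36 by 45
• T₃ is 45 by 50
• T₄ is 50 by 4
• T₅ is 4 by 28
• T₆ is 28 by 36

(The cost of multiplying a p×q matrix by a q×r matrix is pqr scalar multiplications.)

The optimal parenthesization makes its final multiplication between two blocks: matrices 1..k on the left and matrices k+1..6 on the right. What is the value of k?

Adjacent pairs: T₁T₂ = 49·36·45 = 79380; T₂T₃ = 36·45·50 = 81000; T₃T₄ = 45·50·4 = 9000; T₄T₅ = 50·4·28 = 5600; T₅T₆ = 4·28·36 = 4032.
Length 3: T₁..T₃: k=1: 0+81000+49·36·50=169200; k=2: 79380+0+49·45·50=189630 → min 169200 | T₂..T₄: k=2: 0+9000+36·45·4=15480; k=3: 81000+0+36·50·4=88200 → min 15480 | T₃..T₅: k=3: 0+5600+45·50·28=68600; k=4: 9000+0+45·4·28=14040 → min 14040 | T₄..T₆: k=4: 0+4032+50·4·36=11232; k=5: 5600+0+50·28·36=56000 → min 11232.
Length 4: T₁..T₄: k=1: 0+15480+49·36·4=22536; k=2: 79380+9000+49·45·4=97200; k=3: 169200+0+49·50·4=179000 → min 22536 | T₂..T₅: k=2: 0+14040+36·45·28=59400; k=3: 81000+5600+36·50·28=137000; k=4: 15480+0+36·4·28=19512 → min 19512 | T₃..T₆: k=3: 0+11232+45·50·36=92232; k=4: 9000+4032+45·4·36=19512; k=5: 14040+0+45·28·36=59400 → min 19512.
Length 5: T₁..T₅: k=1: 0+19512+49·36·28=68904; k=2: 79380+14040+49·45·28=155160; k=3: 169200+5600+49·50·28=243400; k=4: 22536+0+49·4·28=28024 → min 28024 | T₂..T₆: k=2: 0+19512+36·45·36=77832; k=3: 81000+11232+36·50·36=157032; k=4: 15480+4032+36·4·36=24696; k=5: 19512+0+36·28·36=55800 → min 24696.
Top-level splits: k=1: (T₁..T₁)·(T₂..T₆) → 0+24696+49·36·36 = 88200; k=2: (T₁..T₂)·(T₃..T₆) → 79380+19512+49·45·36 = 178272; k=3: (T₁..T₃)·(T₄..T₆) → 169200+11232+49·50·36 = 268632; k=4: (T₁..T₄)·(T₅..T₆) → 22536+4032+49·4·36 = 33624; k=5: (T₁..T₅)·(T₆..T₆) → 28024+0+49·28·36 = 77416.
Best split is after T₄, i.e. k = 4.

4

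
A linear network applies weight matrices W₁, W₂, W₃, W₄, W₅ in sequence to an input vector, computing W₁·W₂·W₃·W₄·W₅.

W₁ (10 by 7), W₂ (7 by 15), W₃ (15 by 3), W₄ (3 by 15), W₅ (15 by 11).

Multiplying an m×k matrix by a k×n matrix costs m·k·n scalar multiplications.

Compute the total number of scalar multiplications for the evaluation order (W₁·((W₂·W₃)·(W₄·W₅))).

(W₂·W₃): 7×15 by 15×3 → 7×3, cost 7·15·3 = 315
(W₄·W₅): 3×15 by 15×11 → 3×11, cost 3·15·11 = 495
((W₂·W₃)·(W₄·W₅)): 7×3 by 3×11 → 7×11, cost 7·3·11 = 231; cumulative 1041
(W₁·((W₂·W₃)·(W₄·W₅))): 10×7 by 7×11 → 10×11, cost 10·7·11 = 770; cumulative 1811
Total: 1811 scalar multiplications.

1811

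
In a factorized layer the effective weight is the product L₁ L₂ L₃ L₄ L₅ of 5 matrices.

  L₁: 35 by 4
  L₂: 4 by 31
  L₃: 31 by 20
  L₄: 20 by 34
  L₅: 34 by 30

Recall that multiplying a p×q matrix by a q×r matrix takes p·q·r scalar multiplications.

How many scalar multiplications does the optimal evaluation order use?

13480

Adjacent pairs: L₁L₂ = 35·4·31 = 4340; L₂L₃ = 4·31·20 = 2480; L₃L₄ = 31·20·34 = 21080; L₄L₅ = 20·34·30 = 20400.
Length 3: L₁..L₃: k=1: 0+2480+35·4·20=5280; k=2: 4340+0+35·31·20=26040 → min 5280 | L₂..L₄: k=2: 0+21080+4·31·34=25296; k=3: 2480+0+4·20·34=5200 → min 5200 | L₃..L₅: k=3: 0+20400+31·20·30=39000; k=4: 21080+0+31·34·30=52700 → min 39000.
Length 4: L₁..L₄: k=1: 0+5200+35·4·34=9960; k=2: 4340+21080+35·31·34=62310; k=3: 5280+0+35·20·34=29080 → min 9960 | L₂..L₅: k=2: 0+39000+4·31·30=42720; k=3: 2480+20400+4·20·30=25280; k=4: 5200+0+4·34·30=9280 → min 9280.
Length 5: L₁..L₅: k=1: 0+9280+35·4·30=13480; k=2: 4340+39000+35·31·30=75890; k=3: 5280+20400+35·20·30=46680; k=4: 9960+0+35·34·30=45660 → min 13480.
Optimal order: (L₁ (((L₂ L₃) L₄) L₅)) with cost 13480.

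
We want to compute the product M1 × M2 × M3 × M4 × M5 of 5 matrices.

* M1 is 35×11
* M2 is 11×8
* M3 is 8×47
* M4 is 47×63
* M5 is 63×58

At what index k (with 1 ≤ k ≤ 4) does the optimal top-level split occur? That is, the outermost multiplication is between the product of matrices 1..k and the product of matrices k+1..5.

2

Adjacent pairs: M1M2 = 35·11·8 = 3080; M2M3 = 11·8·47 = 4136; M3M4 = 8·47·63 = 23688; M4M5 = 47·63·58 = 171738.
Length 3: M1..M3: k=1: 0+4136+35·11·47=22231; k=2: 3080+0+35·8·47=16240 → min 16240 | M2..M4: k=2: 0+23688+11·8·63=29232; k=3: 4136+0+11·47·63=36707 → min 29232 | M3..M5: k=3: 0+171738+8·47·58=193546; k=4: 23688+0+8·63·58=52920 → min 52920.
Length 4: M1..M4: k=1: 0+29232+35·11·63=53487; k=2: 3080+23688+35·8·63=44408; k=3: 16240+0+35·47·63=119875 → min 44408 | M2..M5: k=2: 0+52920+11·8·58=58024; k=3: 4136+171738+11·47·58=205860; k=4: 29232+0+11·63·58=69426 → min 58024.
Top-level splits: k=1: (M1..M1)·(M2..M5) → 0+58024+35·11·58 = 80354; k=2: (M1..M2)·(M3..M5) → 3080+52920+35·8·58 = 72240; k=3: (M1..M3)·(M4..M5) → 16240+171738+35·47·58 = 283388; k=4: (M1..M4)·(M5..M5) → 44408+0+35·63·58 = 172298.
Best split is after M2, i.e. k = 2.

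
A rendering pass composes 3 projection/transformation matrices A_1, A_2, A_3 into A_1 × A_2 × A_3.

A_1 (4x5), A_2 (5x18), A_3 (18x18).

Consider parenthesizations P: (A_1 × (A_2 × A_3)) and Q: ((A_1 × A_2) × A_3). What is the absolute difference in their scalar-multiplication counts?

Order P = (A_1 × (A_2 × A_3)): (A_2 × A_3): 5×18 by 18×18 → 5×18, cost 5·18·18 = 1620; (A_1 × (A_2 × A_3)): 4×5 by 5×18 → 4×18, cost 4·5·18 = 360; cumulative 1980. Total 1980.
Order Q = ((A_1 × A_2) × A_3): (A_1 × A_2): 4×5 by 5×18 → 4×18, cost 4·5·18 = 360; ((A_1 × A_2) × A_3): 4×18 by 18×18 → 4×18, cost 4·18·18 = 1296; cumulative 1656. Total 1656.
Difference: |1980 − 1656| = 324.

324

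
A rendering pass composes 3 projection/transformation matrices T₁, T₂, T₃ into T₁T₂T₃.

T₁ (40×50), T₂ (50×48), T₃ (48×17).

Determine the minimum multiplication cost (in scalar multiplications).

Order (T₁(T₂T₃)): (T₂T₃): 50×48 by 48×17 → 50×17, cost 50·48·17 = 40800; (T₁(T₂T₃)): 40×50 by 50×17 → 40×17, cost 40·50·17 = 34000; cumulative 74800. Total 74800.
Order ((T₁T₂)T₃): (T₁T₂): 40×50 by 50×48 → 40×48, cost 40·50·48 = 96000; ((T₁T₂)T₃): 40×48 by 48×17 → 40×17, cost 40·48·17 = 32640; cumulative 128640. Total 128640.
Minimum: 74800.

74800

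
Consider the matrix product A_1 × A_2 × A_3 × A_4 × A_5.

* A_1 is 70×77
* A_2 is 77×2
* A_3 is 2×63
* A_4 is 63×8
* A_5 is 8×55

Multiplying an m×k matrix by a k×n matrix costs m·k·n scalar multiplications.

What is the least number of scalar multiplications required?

Adjacent pairs: A_1A_2 = 70·77·2 = 10780; A_2A_3 = 77·2·63 = 9702; A_3A_4 = 2·63·8 = 1008; A_4A_5 = 63·8·55 = 27720.
Length 3: A_1..A_3: k=1: 0+9702+70·77·63=349272; k=2: 10780+0+70·2·63=19600 → min 19600 | A_2..A_4: k=2: 0+1008+77·2·8=2240; k=3: 9702+0+77·63·8=48510 → min 2240 | A_3..A_5: k=3: 0+27720+2·63·55=34650; k=4: 1008+0+2·8·55=1888 → min 1888.
Length 4: A_1..A_4: k=1: 0+2240+70·77·8=45360; k=2: 10780+1008+70·2·8=12908; k=3: 19600+0+70·63·8=54880 → min 12908 | A_2..A_5: k=2: 0+1888+77·2·55=10358; k=3: 9702+27720+77·63·55=304227; k=4: 2240+0+77·8·55=36120 → min 10358.
Length 5: A_1..A_5: k=1: 0+10358+70·77·55=306808; k=2: 10780+1888+70·2·55=20368; k=3: 19600+27720+70·63·55=289870; k=4: 12908+0+70·8·55=43708 → min 20368.
Optimal order: ((A_1 × A_2) × ((A_3 × A_4) × A_5)) with cost 20368.

20368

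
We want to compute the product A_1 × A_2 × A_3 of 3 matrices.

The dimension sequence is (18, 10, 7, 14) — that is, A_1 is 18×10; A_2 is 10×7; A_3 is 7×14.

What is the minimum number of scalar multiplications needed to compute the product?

3024

Order (A_1 × (A_2 × A_3)): (A_2 × A_3): 10×7 by 7×14 → 10×14, cost 10·7·14 = 980; (A_1 × (A_2 × A_3)): 18×10 by 10×14 → 18×14, cost 18·10·14 = 2520; cumulative 3500. Total 3500.
Order ((A_1 × A_2) × A_3): (A_1 × A_2): 18×10 by 10×7 → 18×7, cost 18·10·7 = 1260; ((A_1 × A_2) × A_3): 18×7 by 7×14 → 18×14, cost 18·7·14 = 1764; cumulative 3024. Total 3024.
Minimum: 3024.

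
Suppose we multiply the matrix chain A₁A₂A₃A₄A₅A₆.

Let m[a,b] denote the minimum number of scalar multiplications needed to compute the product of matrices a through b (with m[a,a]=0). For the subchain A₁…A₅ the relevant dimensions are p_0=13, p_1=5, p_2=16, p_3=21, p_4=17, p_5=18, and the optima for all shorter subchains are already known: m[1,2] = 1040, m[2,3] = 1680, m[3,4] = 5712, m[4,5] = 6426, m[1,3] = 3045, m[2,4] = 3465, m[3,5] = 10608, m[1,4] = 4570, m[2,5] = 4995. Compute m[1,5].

m[1,5] = min over k∈[1,4] of m[1,k]+m[k+1,5]+p_{0}·p_k·p_{5}.
k=1: 0 + 4995 + 13·5·18 = 6165; k=2: 1040 + 10608 + 13·16·18 = 15392; k=3: 3045 + 6426 + 13·21·18 = 14385; k=4: 4570 + 0 + 13·17·18 = 8548.
Minimum: 6165 at k=1.

6165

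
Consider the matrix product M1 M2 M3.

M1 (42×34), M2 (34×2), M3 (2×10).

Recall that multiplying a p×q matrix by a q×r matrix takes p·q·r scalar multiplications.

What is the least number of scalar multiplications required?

3696

Order (M1 (M2 M3)): (M2 M3): 34×2 by 2×10 → 34×10, cost 34·2·10 = 680; (M1 (M2 M3)): 42×34 by 34×10 → 42×10, cost 42·34·10 = 14280; cumulative 14960. Total 14960.
Order ((M1 M2) M3): (M1 M2): 42×34 by 34×2 → 42×2, cost 42·34·2 = 2856; ((M1 M2) M3): 42×2 by 2×10 → 42×10, cost 42·2·10 = 840; cumulative 3696. Total 3696.
Minimum: 3696.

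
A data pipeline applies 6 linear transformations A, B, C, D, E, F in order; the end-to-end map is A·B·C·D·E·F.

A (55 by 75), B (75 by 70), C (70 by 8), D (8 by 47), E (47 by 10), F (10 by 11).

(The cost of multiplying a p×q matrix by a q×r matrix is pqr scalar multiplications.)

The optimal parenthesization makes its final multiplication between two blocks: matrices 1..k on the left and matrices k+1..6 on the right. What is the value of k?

3

Adjacent pairs: AB = 55·75·70 = 288750; BC = 75·70·8 = 42000; CD = 70·8·47 = 26320; DE = 8·47·10 = 3760; EF = 47·10·11 = 5170.
Length 3: A..C: k=1: 0+42000+55·75·8=75000; k=2: 288750+0+55·70·8=319550 → min 75000 | B..D: k=2: 0+26320+75·70·47=273070; k=3: 42000+0+75·8·47=70200 → min 70200 | C..E: k=3: 0+3760+70·8·10=9360; k=4: 26320+0+70·47·10=59220 → min 9360 | D..F: k=4: 0+5170+8·47·11=9306; k=5: 3760+0+8·10·11=4640 → min 4640.
Length 4: A..D: k=1: 0+70200+55·75·47=264075; k=2: 288750+26320+55·70·47=496020; k=3: 75000+0+55·8·47=95680 → min 95680 | B..E: k=2: 0+9360+75·70·10=61860; k=3: 42000+3760+75·8·10=51760; k=4: 70200+0+75·47·10=105450 → min 51760 | C..F: k=3: 0+4640+70·8·11=10800; k=4: 26320+5170+70·47·11=67680; k=5: 9360+0+70·10·11=17060 → min 10800.
Length 5: A..E: k=1: 0+51760+55·75·10=93010; k=2: 288750+9360+55·70·10=336610; k=3: 75000+3760+55·8·10=83160; k=4: 95680+0+55·47·10=121530 → min 83160 | B..F: k=2: 0+10800+75·70·11=68550; k=3: 42000+4640+75·8·11=53240; k=4: 70200+5170+75·47·11=114145; k=5: 51760+0+75·10·11=60010 → min 53240.
Top-level splits: k=1: (A..A)·(B..F) → 0+53240+55·75·11 = 98615; k=2: (A..B)·(C..F) → 288750+10800+55·70·11 = 341900; k=3: (A..C)·(D..F) → 75000+4640+55·8·11 = 84480; k=4: (A..D)·(E..F) → 95680+5170+55·47·11 = 129285; k=5: (A..E)·(F..F) → 83160+0+55·10·11 = 89210.
Best split is after C, i.e. k = 3.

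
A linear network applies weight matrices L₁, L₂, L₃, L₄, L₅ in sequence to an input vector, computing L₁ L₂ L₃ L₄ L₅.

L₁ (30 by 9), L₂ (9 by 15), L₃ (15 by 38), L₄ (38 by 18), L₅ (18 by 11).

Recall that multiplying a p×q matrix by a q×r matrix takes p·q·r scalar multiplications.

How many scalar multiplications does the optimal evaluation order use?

16038

Adjacent pairs: L₁L₂ = 30·9·15 = 4050; L₂L₃ = 9·15·38 = 5130; L₃L₄ = 15·38·18 = 10260; L₄L₅ = 38·18·11 = 7524.
Length 3: L₁..L₃: k=1: 0+5130+30·9·38=15390; k=2: 4050+0+30·15·38=21150 → min 15390 | L₂..L₄: k=2: 0+10260+9·15·18=12690; k=3: 5130+0+9·38·18=11286 → min 11286 | L₃..L₅: k=3: 0+7524+15·38·11=13794; k=4: 10260+0+15·18·11=13230 → min 13230.
Length 4: L₁..L₄: k=1: 0+11286+30·9·18=16146; k=2: 4050+10260+30·15·18=22410; k=3: 15390+0+30·38·18=35910 → min 16146 | L₂..L₅: k=2: 0+13230+9·15·11=14715; k=3: 5130+7524+9·38·11=16416; k=4: 11286+0+9·18·11=13068 → min 13068.
Length 5: L₁..L₅: k=1: 0+13068+30·9·11=16038; k=2: 4050+13230+30·15·11=22230; k=3: 15390+7524+30·38·11=35454; k=4: 16146+0+30·18·11=22086 → min 16038.
Optimal order: (L₁ (((L₂ L₃) L₄) L₅)) with cost 16038.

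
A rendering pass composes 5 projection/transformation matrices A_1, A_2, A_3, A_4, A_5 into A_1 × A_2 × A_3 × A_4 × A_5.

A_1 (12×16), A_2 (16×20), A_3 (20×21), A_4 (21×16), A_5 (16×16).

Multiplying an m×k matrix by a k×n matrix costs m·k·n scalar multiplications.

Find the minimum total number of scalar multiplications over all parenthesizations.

15984

Adjacent pairs: A_1A_2 = 12·16·20 = 3840; A_2A_3 = 16·20·21 = 6720; A_3A_4 = 20·21·16 = 6720; A_4A_5 = 21·16·16 = 5376.
Length 3: A_1..A_3: k=1: 0+6720+12·16·21=10752; k=2: 3840+0+12·20·21=8880 → min 8880 | A_2..A_4: k=2: 0+6720+16·20·16=11840; k=3: 6720+0+16·21·16=12096 → min 11840 | A_3..A_5: k=3: 0+5376+20·21·16=12096; k=4: 6720+0+20·16·16=11840 → min 11840.
Length 4: A_1..A_4: k=1: 0+11840+12·16·16=14912; k=2: 3840+6720+12·20·16=14400; k=3: 8880+0+12·21·16=12912 → min 12912 | A_2..A_5: k=2: 0+11840+16·20·16=16960; k=3: 6720+5376+16·21·16=17472; k=4: 11840+0+16·16·16=15936 → min 15936.
Length 5: A_1..A_5: k=1: 0+15936+12·16·16=19008; k=2: 3840+11840+12·20·16=19520; k=3: 8880+5376+12·21·16=18288; k=4: 12912+0+12·16·16=15984 → min 15984.
Optimal order: ((((A_1 × A_2) × A_3) × A_4) × A_5) with cost 15984.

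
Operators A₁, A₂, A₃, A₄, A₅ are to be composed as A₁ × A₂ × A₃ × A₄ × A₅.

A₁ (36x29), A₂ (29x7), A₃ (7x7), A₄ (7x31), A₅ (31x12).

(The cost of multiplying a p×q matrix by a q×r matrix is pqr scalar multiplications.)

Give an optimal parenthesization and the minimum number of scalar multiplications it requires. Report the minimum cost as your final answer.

13524

Adjacent pairs: A₁A₂ = 36·29·7 = 7308; A₂A₃ = 29·7·7 = 1421; A₃A₄ = 7·7·31 = 1519; A₄A₅ = 7·31·12 = 2604.
Length 3: A₁..A₃: k=1: 0+1421+36·29·7=8729; k=2: 7308+0+36·7·7=9072 → min 8729 | A₂..A₄: k=2: 0+1519+29·7·31=7812; k=3: 1421+0+29·7·31=7714 → min 7714 | A₃..A₅: k=3: 0+2604+7·7·12=3192; k=4: 1519+0+7·31·12=4123 → min 3192.
Length 4: A₁..A₄: k=1: 0+7714+36·29·31=40078; k=2: 7308+1519+36·7·31=16639; k=3: 8729+0+36·7·31=16541 → min 16541 | A₂..A₅: k=2: 0+3192+29·7·12=5628; k=3: 1421+2604+29·7·12=6461; k=4: 7714+0+29·31·12=18502 → min 5628.
Length 5: A₁..A₅: k=1: 0+5628+36·29·12=18156; k=2: 7308+3192+36·7·12=13524; k=3: 8729+2604+36·7·12=14357; k=4: 16541+0+36·31·12=29933 → min 13524.
Optimal parenthesization: ((A₁ × A₂) × (A₃ × (A₄ × A₅))) with cost 13524.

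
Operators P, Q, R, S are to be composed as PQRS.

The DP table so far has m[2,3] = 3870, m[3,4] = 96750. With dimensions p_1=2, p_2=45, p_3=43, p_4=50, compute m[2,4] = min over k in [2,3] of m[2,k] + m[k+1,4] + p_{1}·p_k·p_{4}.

8170

m[2,4] = min over k∈[2,3] of m[2,k]+m[k+1,4]+p_{1}·p_k·p_{4}.
k=2: 0 + 96750 + 2·45·50 = 101250; k=3: 3870 + 0 + 2·43·50 = 8170.
Minimum: 8170 at k=3.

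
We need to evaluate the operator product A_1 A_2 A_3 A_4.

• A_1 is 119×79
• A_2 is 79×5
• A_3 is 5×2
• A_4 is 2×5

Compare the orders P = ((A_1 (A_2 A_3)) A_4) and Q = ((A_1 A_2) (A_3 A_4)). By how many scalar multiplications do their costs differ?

29248

Order P = ((A_1 (A_2 A_3)) A_4): (A_2 A_3): 79×5 by 5×2 → 79×2, cost 79·5·2 = 790; (A_1 (A_2 A_3)): 119×79 by 79×2 → 119×2, cost 119·79·2 = 18802; cumulative 19592; ((A_1 (A_2 A_3)) A_4): 119×2 by 2×5 → 119×5, cost 119·2·5 = 1190; cumulative 20782. Total 20782.
Order Q = ((A_1 A_2) (A_3 A_4)): (A_1 A_2): 119×79 by 79×5 → 119×5, cost 119·79·5 = 47005; (A_3 A_4): 5×2 by 2×5 → 5×5, cost 5·2·5 = 50; ((A_1 A_2) (A_3 A_4)): 119×5 by 5×5 → 119×5, cost 119·5·5 = 2975; cumulative 50030. Total 50030.
Difference: |20782 − 50030| = 29248.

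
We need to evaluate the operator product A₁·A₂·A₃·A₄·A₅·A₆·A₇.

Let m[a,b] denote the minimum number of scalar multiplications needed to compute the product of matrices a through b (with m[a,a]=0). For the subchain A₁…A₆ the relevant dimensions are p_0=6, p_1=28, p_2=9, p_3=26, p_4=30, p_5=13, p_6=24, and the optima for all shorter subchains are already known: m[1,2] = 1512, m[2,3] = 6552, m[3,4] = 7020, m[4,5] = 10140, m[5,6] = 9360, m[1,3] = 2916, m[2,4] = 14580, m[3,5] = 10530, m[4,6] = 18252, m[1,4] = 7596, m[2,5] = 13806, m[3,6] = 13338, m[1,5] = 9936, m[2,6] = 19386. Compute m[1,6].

11808

m[1,6] = min over k∈[1,5] of m[1,k]+m[k+1,6]+p_{0}·p_k·p_{6}.
k=1: 0 + 19386 + 6·28·24 = 23418; k=2: 1512 + 13338 + 6·9·24 = 16146; k=3: 2916 + 18252 + 6·26·24 = 24912; k=4: 7596 + 9360 + 6·30·24 = 21276; k=5: 9936 + 0 + 6·13·24 = 11808.
Minimum: 11808 at k=5.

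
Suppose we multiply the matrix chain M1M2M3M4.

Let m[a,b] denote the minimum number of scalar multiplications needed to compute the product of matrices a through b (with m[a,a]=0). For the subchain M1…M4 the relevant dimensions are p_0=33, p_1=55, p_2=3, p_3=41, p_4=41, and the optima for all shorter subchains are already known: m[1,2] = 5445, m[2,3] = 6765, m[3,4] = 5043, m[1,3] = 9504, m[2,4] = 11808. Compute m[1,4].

m[1,4] = min over k∈[1,3] of m[1,k]+m[k+1,4]+p_{0}·p_k·p_{4}.
k=1: 0 + 11808 + 33·55·41 = 86223; k=2: 5445 + 5043 + 33·3·41 = 14547; k=3: 9504 + 0 + 33·41·41 = 64977.
Minimum: 14547 at k=2.

14547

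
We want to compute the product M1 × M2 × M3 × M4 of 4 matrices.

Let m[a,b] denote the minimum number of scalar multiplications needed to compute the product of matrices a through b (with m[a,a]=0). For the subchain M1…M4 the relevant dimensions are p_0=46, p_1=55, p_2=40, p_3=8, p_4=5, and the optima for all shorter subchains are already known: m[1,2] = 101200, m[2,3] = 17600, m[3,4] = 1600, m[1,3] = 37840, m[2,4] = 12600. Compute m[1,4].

m[1,4] = min over k∈[1,3] of m[1,k]+m[k+1,4]+p_{0}·p_k·p_{4}.
k=1: 0 + 12600 + 46·55·5 = 25250; k=2: 101200 + 1600 + 46·40·5 = 112000; k=3: 37840 + 0 + 46·8·5 = 39680.
Minimum: 25250 at k=1.

25250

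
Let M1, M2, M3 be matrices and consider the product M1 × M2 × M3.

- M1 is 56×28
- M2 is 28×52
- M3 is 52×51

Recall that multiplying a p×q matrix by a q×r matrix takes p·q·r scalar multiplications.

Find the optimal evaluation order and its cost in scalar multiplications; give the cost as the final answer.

(M1 × (M2 × M3)): cost 154224.
((M1 × M2) × M3): cost 230048.
Optimal: (M1 × (M2 × M3)) with cost 154224.

154224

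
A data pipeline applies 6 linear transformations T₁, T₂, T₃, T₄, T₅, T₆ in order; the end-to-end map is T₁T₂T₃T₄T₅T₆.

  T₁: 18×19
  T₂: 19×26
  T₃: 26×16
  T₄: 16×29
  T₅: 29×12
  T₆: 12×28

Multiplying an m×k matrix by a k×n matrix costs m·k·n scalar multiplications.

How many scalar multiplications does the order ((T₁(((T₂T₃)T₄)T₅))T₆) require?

33484

(T₂T₃): 19×26 by 26×16 → 19×16, cost 19·26·16 = 7904
((T₂T₃)T₄): 19×16 by 16×29 → 19×29, cost 19·16·29 = 8816; cumulative 16720
(((T₂T₃)T₄)T₅): 19×29 by 29×12 → 19×12, cost 19·29·12 = 6612; cumulative 23332
(T₁(((T₂T₃)T₄)T₅)): 18×19 by 19×12 → 18×12, cost 18·19·12 = 4104; cumulative 27436
((T₁(((T₂T₃)T₄)T₅))T₆): 18×12 by 12×28 → 18×28, cost 18·12·28 = 6048; cumulative 33484
Total: 33484 scalar multiplications.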